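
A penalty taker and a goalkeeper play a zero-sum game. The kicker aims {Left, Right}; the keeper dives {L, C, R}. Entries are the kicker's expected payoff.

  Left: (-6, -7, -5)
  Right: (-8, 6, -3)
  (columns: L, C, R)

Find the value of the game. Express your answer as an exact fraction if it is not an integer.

Row minima: Left → -7, Right → -8; maximin = -7.
Column maxima: L → -6, C → 6, R → -3; minimax = -6.
-7 ≠ -6, so there is no saddle point; optimal play is mixed.
R is strictly dominated by L (it gives the kicker strictly more in every row), so the keeper never plays it.
On the remaining 2×2 (Left, Right vs L, C):
Let the kicker play Left with probability p. Expected payoff against L: (-6)p + (-8)(1−p) = 2p − 8; against C: (-7)p + 6(1−p) = −13p + 6.
Setting these equal: 2p − 8 = −13p + 6 ⇒ 15p = 14 ⇒ p = 14/15, and the value is (2)·(14/15) − 8 = -92/15.
For the keeper: with q = P(L), equating Left's and Right's payoffs gives q − 7 = −14q + 6 ⇒ q = 13/15.

-92/15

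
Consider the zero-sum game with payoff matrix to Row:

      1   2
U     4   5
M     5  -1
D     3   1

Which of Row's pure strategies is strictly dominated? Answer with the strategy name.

D

U gives a strictly higher payoff than D against every column: 4 > 3, 5 > 1.
So D is strictly dominated and Row never plays it.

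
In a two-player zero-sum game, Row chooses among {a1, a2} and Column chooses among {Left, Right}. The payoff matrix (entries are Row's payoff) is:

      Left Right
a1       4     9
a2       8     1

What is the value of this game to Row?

17/3

Row minima: a1 → 4, a2 → 1; maximin = 4.
Column maxima: Left → 8, Right → 9; minimax = 8.
4 ≠ 8, so there is no saddle point; optimal play is mixed.
Let Row play a1 with probability p. Expected payoff against Left: 4p + 8(1−p) = −4p + 8; against Right: 9p + 1(1−p) = 8p + 1.
Setting these equal: −4p + 8 = 8p + 1 ⇒ −12p = -7 ⇒ p = 7/12, and the value is (-4)·(7/12) + 8 = 17/3.
For Column: with q = P(Left), equating a1's and a2's payoffs gives −5q + 9 = 7q + 1 ⇒ q = 2/3.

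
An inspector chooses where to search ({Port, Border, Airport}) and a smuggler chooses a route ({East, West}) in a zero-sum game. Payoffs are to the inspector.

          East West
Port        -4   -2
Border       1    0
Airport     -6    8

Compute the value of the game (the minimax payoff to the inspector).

8/15

Row minima: Port → -4, Border → 0, Airport → -6; maximin = 0.
Column maxima: East → 1, West → 8; minimax = 1.
0 ≠ 1, so there is no saddle point; optimal play is mixed.
Port is strictly dominated by Border, so the inspector never plays it.
On the remaining 2×2 (Border, Airport vs East, West):
Let the inspector play Border with probability p. Expected payoff against East: 1p + (-6)(1−p) = 7p − 6; against West: 0p + 8(1−p) = −8p + 8.
Setting these equal: 7p − 6 = −8p + 8 ⇒ 15p = 14 ⇒ p = 14/15, and the value is (7)·(14/15) − 6 = 8/15.
For the smuggler: with q = P(East), equating Border's and Airport's payoffs gives q = −14q + 8 ⇒ q = 8/15.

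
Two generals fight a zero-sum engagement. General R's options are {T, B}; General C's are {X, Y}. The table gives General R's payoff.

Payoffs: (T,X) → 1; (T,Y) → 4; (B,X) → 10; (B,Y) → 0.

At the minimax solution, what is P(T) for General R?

Row minima: T → 1, B → 0; maximin = 1.
Column maxima: X → 10, Y → 4; minimax = 4.
1 ≠ 4, so there is no saddle point; optimal play is mixed.
Let General R play T with probability p. Expected payoff against X: 1p + 10(1−p) = −9p + 10; against Y: 4p + 0(1−p) = 4p.
Setting these equal: −9p + 10 = 4p ⇒ −13p = -10 ⇒ p = 10/13, and the value is (-9)·(10/13) + 10 = 40/13.
For General C: with q = P(X), equating T's and B's payoffs gives −3q + 4 = 10q ⇒ q = 4/13.

10/13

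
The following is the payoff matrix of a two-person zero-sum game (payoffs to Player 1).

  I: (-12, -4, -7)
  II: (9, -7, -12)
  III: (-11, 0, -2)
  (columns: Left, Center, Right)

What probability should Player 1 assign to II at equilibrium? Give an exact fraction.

3/10

Row minima: I → -12, II → -12, III → -11; maximin = -11.
Column maxima: Left → 9, Center → 0, Right → -2; minimax = -2.
-11 ≠ -2, so there is no saddle point; optimal play is mixed.
I is strictly dominated by III, so Player 1 never plays it.
Center is strictly dominated by Right (it gives Player 1 strictly more in every row), so Player 2 never plays it.
On the remaining 2×2 (II, III vs Left, Right):
Let Player 1 play II with probability p. Expected payoff against Left: 9p + (-11)(1−p) = 20p − 11; against Right: (-12)p + (-2)(1−p) = −10p − 2.
Setting these equal: 20p − 11 = −10p − 2 ⇒ 30p = 9 ⇒ p = 3/10, and the value is (20)·(3/10) − 11 = -5.
For Player 2: with q = P(Left), equating II's and III's payoffs gives 21q − 12 = −9q − 2 ⇒ q = 1/3.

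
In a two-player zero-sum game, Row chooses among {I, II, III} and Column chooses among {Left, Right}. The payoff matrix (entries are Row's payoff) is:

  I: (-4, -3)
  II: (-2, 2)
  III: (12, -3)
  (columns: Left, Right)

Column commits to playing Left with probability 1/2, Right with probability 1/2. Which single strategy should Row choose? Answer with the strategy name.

Expected payoff of I: (1/2)·(-4) + (1/2)·(-3) = -7/2.
Expected payoff of II: (1/2)·(-2) + (1/2)·2 = 0.
Expected payoff of III: (1/2)·12 + (1/2)·(-3) = 9/2.
The largest is 9/2, so Row's best response is III.

III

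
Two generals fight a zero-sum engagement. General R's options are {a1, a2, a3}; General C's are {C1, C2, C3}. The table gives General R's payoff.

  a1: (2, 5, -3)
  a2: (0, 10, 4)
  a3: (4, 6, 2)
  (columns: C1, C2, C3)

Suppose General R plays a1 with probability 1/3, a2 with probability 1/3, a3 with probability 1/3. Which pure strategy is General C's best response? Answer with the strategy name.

C3

If General C plays C1, General R's expected payoff is (1/3)·2 + (1/3)·0 + (1/3)·4 = 2.
If General C plays C2, General R's expected payoff is (1/3)·5 + (1/3)·10 + (1/3)·6 = 7.
If General C plays C3, General R's expected payoff is (1/3)·(-3) + (1/3)·4 + (1/3)·2 = 1.
General C minimizes General R's payoff; the smallest is 1, so the best response is C3.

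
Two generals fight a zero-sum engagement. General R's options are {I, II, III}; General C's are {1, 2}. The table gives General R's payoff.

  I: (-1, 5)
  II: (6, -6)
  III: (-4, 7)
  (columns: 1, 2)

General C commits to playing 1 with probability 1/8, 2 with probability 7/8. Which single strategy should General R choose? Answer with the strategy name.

Expected payoff of I: (1/8)·(-1) + (7/8)·5 = 17/4.
Expected payoff of II: (1/8)·6 + (7/8)·(-6) = -9/2.
Expected payoff of III: (1/8)·(-4) + (7/8)·7 = 45/8.
The largest is 45/8, so General R's best response is III.

III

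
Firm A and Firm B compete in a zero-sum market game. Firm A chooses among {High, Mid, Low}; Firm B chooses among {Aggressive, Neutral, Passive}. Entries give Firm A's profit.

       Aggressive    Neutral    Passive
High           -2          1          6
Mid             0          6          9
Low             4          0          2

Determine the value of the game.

Row minima: High → -2, Mid → 0, Low → 0; maximin = 0.
Column maxima: Aggressive → 4, Neutral → 6, Passive → 9; minimax = 4.
0 ≠ 4, so there is no saddle point; optimal play is mixed.
High is strictly dominated by Mid, so Firm A never plays it.
Passive is strictly dominated by Neutral (it gives Firm A strictly more in every row), so Firm B never plays it.
On the remaining 2×2 (Mid, Low vs Aggressive, Neutral):
Let Firm A play Mid with probability p. Expected payoff against Aggressive: 0p + 4(1−p) = −4p + 4; against Neutral: 6p + 0(1−p) = 6p.
Setting these equal: −4p + 4 = 6p ⇒ −10p = -4 ⇒ p = 2/5, and the value is (-4)·(2/5) + 4 = 12/5.
For Firm B: with q = P(Aggressive), equating Mid's and Low's payoffs gives −6q + 6 = 4q ⇒ q = 3/5.

12/5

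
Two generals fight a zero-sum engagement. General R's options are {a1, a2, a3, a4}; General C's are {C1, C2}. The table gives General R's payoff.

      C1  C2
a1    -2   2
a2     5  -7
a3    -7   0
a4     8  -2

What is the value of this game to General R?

Row minima: a1 → -2, a2 → -7, a3 → -7, a4 → -2; maximin = -2.
Column maxima: C1 → 8, C2 → 2; minimax = 2.
-2 ≠ 2, so there is no saddle point; optimal play is mixed.
a2 is strictly dominated by a4, so General R never plays it.
a3 is strictly dominated by a1, so General R never plays it.
On the remaining 2×2 (a1, a4 vs C1, C2):
Let General R play a1 with probability p. Expected payoff against C1: (-2)p + 8(1−p) = −10p + 8; against C2: 2p + (-2)(1−p) = 4p − 2.
Setting these equal: −10p + 8 = 4p − 2 ⇒ −14p = -10 ⇒ p = 5/7, and the value is (-10)·(5/7) + 8 = 6/7.
For General C: with q = P(C1), equating a1's and a4's payoffs gives −4q + 2 = 10q − 2 ⇒ q = 2/7.

6/7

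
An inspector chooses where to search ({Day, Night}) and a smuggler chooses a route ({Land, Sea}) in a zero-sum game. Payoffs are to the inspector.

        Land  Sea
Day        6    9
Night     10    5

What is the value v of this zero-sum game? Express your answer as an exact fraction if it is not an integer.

Row minima: Day → 6, Night → 5; maximin = 6.
Column maxima: Land → 10, Sea → 9; minimax = 9.
6 ≠ 9, so there is no saddle point; optimal play is mixed.
Let the inspector play Day with probability p. Expected payoff against Land: 6p + 10(1−p) = −4p + 10; against Sea: 9p + 5(1−p) = 4p + 5.
Setting these equal: −4p + 10 = 4p + 5 ⇒ −8p = -5 ⇒ p = 5/8, and the value is (-4)·(5/8) + 10 = 15/2.
For the smuggler: with q = P(Land), equating Day's and Night's payoffs gives −3q + 9 = 5q + 5 ⇒ q = 1/2.

15/2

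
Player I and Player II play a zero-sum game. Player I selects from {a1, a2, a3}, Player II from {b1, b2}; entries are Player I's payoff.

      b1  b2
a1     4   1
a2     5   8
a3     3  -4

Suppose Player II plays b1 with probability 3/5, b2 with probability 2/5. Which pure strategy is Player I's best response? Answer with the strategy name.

Expected payoff of a1: (3/5)·4 + (2/5)·1 = 14/5.
Expected payoff of a2: (3/5)·5 + (2/5)·8 = 31/5.
Expected payoff of a3: (3/5)·3 + (2/5)·(-4) = 1/5.
The largest is 31/5, so Player I's best response is a2.

a2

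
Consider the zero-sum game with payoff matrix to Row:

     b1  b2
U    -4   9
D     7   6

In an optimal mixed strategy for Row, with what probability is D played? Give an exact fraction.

13/14

Row minima: U → -4, D → 6; maximin = 6.
Column maxima: b1 → 7, b2 → 9; minimax = 7.
6 ≠ 7, so there is no saddle point; optimal play is mixed.
Let Row play U with probability p. Expected payoff against b1: (-4)p + 7(1−p) = −11p + 7; against b2: 9p + 6(1−p) = 3p + 6.
Setting these equal: −11p + 7 = 3p + 6 ⇒ −14p = -1 ⇒ p = 1/14, and the value is (-11)·(1/14) + 7 = 87/14.
For Column: with q = P(b1), equating U's and D's payoffs gives −13q + 9 = q + 6 ⇒ q = 3/14.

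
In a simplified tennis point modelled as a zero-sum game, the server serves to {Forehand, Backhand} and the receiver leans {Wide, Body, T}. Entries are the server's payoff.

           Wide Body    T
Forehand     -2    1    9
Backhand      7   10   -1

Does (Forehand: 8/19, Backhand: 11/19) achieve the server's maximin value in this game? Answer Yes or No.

Yes

Against Wide this mix gives (8/19)·(-2) + (11/19)·7 = 61/19.
Against Body this mix gives (8/19)·1 + (11/19)·10 = 118/19.
Against T this mix gives (8/19)·9 + (11/19)·(-1) = 61/19.
All of the receiver's active replies (Wide, T) yield 61/19, and no column does worse for the server. The mix makes the receiver indifferent and guarantees 61/19, so it is optimal.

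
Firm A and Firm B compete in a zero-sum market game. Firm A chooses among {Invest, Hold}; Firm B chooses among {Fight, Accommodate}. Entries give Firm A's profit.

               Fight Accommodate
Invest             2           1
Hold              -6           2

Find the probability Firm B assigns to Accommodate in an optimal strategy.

Row minima: Invest → 1, Hold → -6; maximin = 1.
Column maxima: Fight → 2, Accommodate → 2; minimax = 2.
1 ≠ 2, so there is no saddle point; optimal play is mixed.
Let Firm A play Invest with probability p. Expected payoff against Fight: 2p + (-6)(1−p) = 8p − 6; against Accommodate: 1p + 2(1−p) = −p + 2.
Setting these equal: 8p − 6 = −p + 2 ⇒ 9p = 8 ⇒ p = 8/9, and the value is (8)·(8/9) − 6 = 10/9.
For Firm B: with q = P(Fight), equating Invest's and Hold's payoffs gives q + 1 = −8q + 2 ⇒ q = 1/9.

8/9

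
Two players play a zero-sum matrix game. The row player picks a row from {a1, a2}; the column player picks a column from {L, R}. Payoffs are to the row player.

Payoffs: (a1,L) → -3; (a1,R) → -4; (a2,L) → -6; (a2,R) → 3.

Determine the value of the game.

Row minima: a1 → -4, a2 → -6; maximin = -4.
Column maxima: L → -3, R → 3; minimax = -3.
-4 ≠ -3, so there is no saddle point; optimal play is mixed.
Let the row player play a1 with probability p. Expected payoff against L: (-3)p + (-6)(1−p) = 3p − 6; against R: (-4)p + 3(1−p) = −7p + 3.
Setting these equal: 3p − 6 = −7p + 3 ⇒ 10p = 9 ⇒ p = 9/10, and the value is (3)·(9/10) − 6 = -33/10.
For the column player: with q = P(L), equating a1's and a2's payoffs gives q − 4 = −9q + 3 ⇒ q = 7/10.

-33/10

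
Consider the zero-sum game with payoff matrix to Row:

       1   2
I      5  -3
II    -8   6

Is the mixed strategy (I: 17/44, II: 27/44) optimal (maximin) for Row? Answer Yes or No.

No

Against 1 this mix gives (17/44)·5 + (27/44)·(-8) = -131/44.
Against 2 this mix gives (17/44)·(-3) + (27/44)·6 = 111/44.
Column will play 1, holding Row to -131/44. Shifting weight toward the row that does better against 1 would raise this floor (the equalizing mix achieves 3/11 against both 1 and 2), so the proposed strategy is not optimal.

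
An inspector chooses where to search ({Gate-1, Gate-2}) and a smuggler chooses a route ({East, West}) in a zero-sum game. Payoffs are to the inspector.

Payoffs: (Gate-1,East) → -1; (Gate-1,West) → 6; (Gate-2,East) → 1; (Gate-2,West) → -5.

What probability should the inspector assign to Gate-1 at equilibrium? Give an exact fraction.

Row minima: Gate-1 → -1, Gate-2 → -5; maximin = -1.
Column maxima: East → 1, West → 6; minimax = 1.
-1 ≠ 1, so there is no saddle point; optimal play is mixed.
Let the inspector play Gate-1 with probability p. Expected payoff against East: (-1)p + 1(1−p) = −2p + 1; against West: 6p + (-5)(1−p) = 11p − 5.
Setting these equal: −2p + 1 = 11p − 5 ⇒ −13p = -6 ⇒ p = 6/13, and the value is (-2)·(6/13) + 1 = 1/13.
For the smuggler: with q = P(East), equating Gate-1's and Gate-2's payoffs gives −7q + 6 = 6q − 5 ⇒ q = 11/13.

6/13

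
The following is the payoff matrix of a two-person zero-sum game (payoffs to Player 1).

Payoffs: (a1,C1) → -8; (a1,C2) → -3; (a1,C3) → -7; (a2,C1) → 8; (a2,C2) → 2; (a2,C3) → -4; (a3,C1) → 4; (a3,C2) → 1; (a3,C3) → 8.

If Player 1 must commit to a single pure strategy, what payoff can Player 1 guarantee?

Row minima: a1 → -8, a2 → -4, a3 → 1.
The best of these is 1.

1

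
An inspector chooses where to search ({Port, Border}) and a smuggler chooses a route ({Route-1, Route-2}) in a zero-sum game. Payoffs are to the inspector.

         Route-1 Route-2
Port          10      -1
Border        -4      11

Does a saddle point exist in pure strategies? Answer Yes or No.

No

Row minima: Port → -1, Border → -4; maximin = -1.
Column maxima: Route-1 → 10, Route-2 → 11; minimax = 10.
-1 ≠ 10, so no pure-strategy equilibrium exists.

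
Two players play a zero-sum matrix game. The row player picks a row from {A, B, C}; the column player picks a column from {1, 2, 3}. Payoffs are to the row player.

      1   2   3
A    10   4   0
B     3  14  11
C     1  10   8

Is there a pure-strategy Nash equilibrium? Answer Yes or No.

Row minima: A → 0, B → 3, C → 1; maximin = 3.
Column maxima: 1 → 10, 2 → 14, 3 → 11; minimax = 10.
3 ≠ 10, so no pure-strategy equilibrium exists.

No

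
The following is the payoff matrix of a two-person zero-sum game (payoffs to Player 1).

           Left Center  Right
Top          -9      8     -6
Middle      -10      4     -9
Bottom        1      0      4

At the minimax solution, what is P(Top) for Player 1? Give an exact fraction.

1/18

Row minima: Top → -9, Middle → -10, Bottom → 0; maximin = 0.
Column maxima: Left → 1, Center → 8, Right → 4; minimax = 1.
0 ≠ 1, so there is no saddle point; optimal play is mixed.
Middle is strictly dominated by Top, so Player 1 never plays it.
Right is strictly dominated by Left (it gives Player 1 strictly more in every row), so Player 2 never plays it.
On the remaining 2×2 (Top, Bottom vs Left, Center):
Let Player 1 play Top with probability p. Expected payoff against Left: (-9)p + 1(1−p) = −10p + 1; against Center: 8p + 0(1−p) = 8p.
Setting these equal: −10p + 1 = 8p ⇒ −18p = -1 ⇒ p = 1/18, and the value is (-10)·(1/18) + 1 = 4/9.
For Player 2: with q = P(Left), equating Top's and Bottom's payoffs gives −17q + 8 = q ⇒ q = 4/9.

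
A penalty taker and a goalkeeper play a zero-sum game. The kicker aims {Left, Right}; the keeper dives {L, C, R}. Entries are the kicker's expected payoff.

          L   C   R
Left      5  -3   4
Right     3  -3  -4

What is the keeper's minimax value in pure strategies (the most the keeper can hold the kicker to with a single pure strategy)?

Column maxima: L → 5, C → -3, R → 4.
The smallest of these is -3.

-3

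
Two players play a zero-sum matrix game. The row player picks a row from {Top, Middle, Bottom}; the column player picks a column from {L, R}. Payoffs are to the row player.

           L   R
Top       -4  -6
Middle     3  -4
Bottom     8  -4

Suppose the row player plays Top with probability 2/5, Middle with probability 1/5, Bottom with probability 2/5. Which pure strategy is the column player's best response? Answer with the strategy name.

R

If the column player plays L, the row player's expected payoff is (2/5)·(-4) + (1/5)·3 + (2/5)·8 = 11/5.
If the column player plays R, the row player's expected payoff is (2/5)·(-6) + (1/5)·(-4) + (2/5)·(-4) = -24/5.
The column player minimizes the row player's payoff; the smallest is -24/5, so the best response is R.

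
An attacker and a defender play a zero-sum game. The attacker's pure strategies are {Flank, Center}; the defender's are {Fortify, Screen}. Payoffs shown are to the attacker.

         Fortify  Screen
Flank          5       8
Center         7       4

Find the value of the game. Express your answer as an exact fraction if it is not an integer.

Row minima: Flank → 5, Center → 4; maximin = 5.
Column maxima: Fortify → 7, Screen → 8; minimax = 7.
5 ≠ 7, so there is no saddle point; optimal play is mixed.
Let the attacker play Flank with probability p. Expected payoff against Fortify: 5p + 7(1−p) = −2p + 7; against Screen: 8p + 4(1−p) = 4p + 4.
Setting these equal: −2p + 7 = 4p + 4 ⇒ −6p = -3 ⇒ p = 1/2, and the value is (-2)·(1/2) + 7 = 6.
For the defender: with q = P(Fortify), equating Flank's and Center's payoffs gives −3q + 8 = 3q + 4 ⇒ q = 2/3.

6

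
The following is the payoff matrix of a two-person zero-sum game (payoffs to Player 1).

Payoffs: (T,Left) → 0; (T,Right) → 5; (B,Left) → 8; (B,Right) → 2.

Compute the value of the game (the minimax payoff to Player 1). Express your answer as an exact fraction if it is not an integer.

Row minima: T → 0, B → 2; maximin = 2.
Column maxima: Left → 8, Right → 5; minimax = 5.
2 ≠ 5, so there is no saddle point; optimal play is mixed.
Let Player 1 play T with probability p. Expected payoff against Left: 0p + 8(1−p) = −8p + 8; against Right: 5p + 2(1−p) = 3p + 2.
Setting these equal: −8p + 8 = 3p + 2 ⇒ −11p = -6 ⇒ p = 6/11, and the value is (-8)·(6/11) + 8 = 40/11.
For Player 2: with q = P(Left), equating T's and B's payoffs gives −5q + 5 = 6q + 2 ⇒ q = 3/11.

40/11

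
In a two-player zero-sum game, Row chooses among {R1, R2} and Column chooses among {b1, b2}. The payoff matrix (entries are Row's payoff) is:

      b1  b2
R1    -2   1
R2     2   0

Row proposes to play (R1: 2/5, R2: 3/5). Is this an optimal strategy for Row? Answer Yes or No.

Against b1 this mix gives (2/5)·(-2) + (3/5)·2 = 2/5.
Against b2 this mix gives (2/5)·1 + (3/5)·0 = 2/5.
All of Column's active replies (b1, b2) yield 2/5, and no column does worse for Row. The mix makes Column indifferent and guarantees 2/5, so it is optimal.

Yes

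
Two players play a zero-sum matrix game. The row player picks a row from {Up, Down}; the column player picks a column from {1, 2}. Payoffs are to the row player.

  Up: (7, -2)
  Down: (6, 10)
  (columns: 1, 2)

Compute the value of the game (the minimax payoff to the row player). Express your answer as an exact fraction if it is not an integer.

82/13

Row minima: Up → -2, Down → 6; maximin = 6.
Column maxima: 1 → 7, 2 → 10; minimax = 7.
6 ≠ 7, so there is no saddle point; optimal play is mixed.
Let the row player play Up with probability p. Expected payoff against 1: 7p + 6(1−p) = p + 6; against 2: (-2)p + 10(1−p) = −12p + 10.
Setting these equal: p + 6 = −12p + 10 ⇒ 13p = 4 ⇒ p = 4/13, and the value is (1)·(4/13) + 6 = 82/13.
For the column player: with q = P(1), equating Up's and Down's payoffs gives 9q − 2 = −4q + 10 ⇒ q = 12/13.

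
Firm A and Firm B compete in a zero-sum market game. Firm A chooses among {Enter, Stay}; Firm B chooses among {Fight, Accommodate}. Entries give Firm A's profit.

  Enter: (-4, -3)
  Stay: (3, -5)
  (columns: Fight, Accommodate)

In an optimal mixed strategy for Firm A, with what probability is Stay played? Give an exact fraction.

1/9

Row minima: Enter → -4, Stay → -5; maximin = -4.
Column maxima: Fight → 3, Accommodate → -3; minimax = -3.
-4 ≠ -3, so there is no saddle point; optimal play is mixed.
Let Firm A play Enter with probability p. Expected payoff against Fight: (-4)p + 3(1−p) = −7p + 3; against Accommodate: (-3)p + (-5)(1−p) = 2p − 5.
Setting these equal: −7p + 3 = 2p − 5 ⇒ −9p = -8 ⇒ p = 8/9, and the value is (-7)·(8/9) + 3 = -29/9.
For Firm B: with q = P(Fight), equating Enter's and Stay's payoffs gives −q − 3 = 8q − 5 ⇒ q = 2/9.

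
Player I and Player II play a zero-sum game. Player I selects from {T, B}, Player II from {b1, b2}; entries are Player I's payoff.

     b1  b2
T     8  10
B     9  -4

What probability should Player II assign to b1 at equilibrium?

Row minima: T → 8, B → -4; maximin = 8.
Column maxima: b1 → 9, b2 → 10; minimax = 9.
8 ≠ 9, so there is no saddle point; optimal play is mixed.
Let Player I play T with probability p. Expected payoff against b1: 8p + 9(1−p) = −p + 9; against b2: 10p + (-4)(1−p) = 14p − 4.
Setting these equal: −p + 9 = 14p − 4 ⇒ −15p = -13 ⇒ p = 13/15, and the value is (-1)·(13/15) + 9 = 122/15.
For Player II: with q = P(b1), equating T's and B's payoffs gives −2q + 10 = 13q − 4 ⇒ q = 14/15.

14/15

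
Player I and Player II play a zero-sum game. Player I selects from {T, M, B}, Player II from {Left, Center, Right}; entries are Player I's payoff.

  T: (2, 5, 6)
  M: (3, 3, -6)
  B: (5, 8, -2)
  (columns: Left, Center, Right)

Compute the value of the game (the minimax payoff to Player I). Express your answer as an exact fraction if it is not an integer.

34/11

Row minima: T → 2, M → -6, B → -2; maximin = 2.
Column maxima: Left → 5, Center → 8, Right → 6; minimax = 5.
2 ≠ 5, so there is no saddle point; optimal play is mixed.
M is strictly dominated by B, so Player I never plays it.
With M eliminated, Center is strictly dominated by Left (it gives Player I strictly more in every remaining row), so Player II never plays it.
On the remaining 2×2 (T, B vs Left, Right):
Let Player I play T with probability p. Expected payoff against Left: 2p + 5(1−p) = −3p + 5; against Right: 6p + (-2)(1−p) = 8p − 2.
Setting these equal: −3p + 5 = 8p − 2 ⇒ −11p = -7 ⇒ p = 7/11, and the value is (-3)·(7/11) + 5 = 34/11.
For Player II: with q = P(Left), equating T's and B's payoffs gives −4q + 6 = 7q − 2 ⇒ q = 8/11.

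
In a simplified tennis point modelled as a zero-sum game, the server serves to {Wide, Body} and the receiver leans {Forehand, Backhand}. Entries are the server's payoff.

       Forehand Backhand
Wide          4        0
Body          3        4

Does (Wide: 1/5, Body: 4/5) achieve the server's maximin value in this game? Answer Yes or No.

Yes

Against Forehand this mix gives (1/5)·4 + (4/5)·3 = 16/5.
Against Backhand this mix gives (1/5)·0 + (4/5)·4 = 16/5.
All of the receiver's active replies (Forehand, Backhand) yield 16/5, and no column does worse for the server. The mix makes the receiver indifferent and guarantees 16/5, so it is optimal.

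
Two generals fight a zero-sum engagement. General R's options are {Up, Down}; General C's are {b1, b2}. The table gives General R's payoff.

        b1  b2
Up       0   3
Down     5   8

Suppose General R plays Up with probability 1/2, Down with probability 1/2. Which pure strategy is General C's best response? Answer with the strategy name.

b1

If General C plays b1, General R's expected payoff is (1/2)·0 + (1/2)·5 = 5/2.
If General C plays b2, General R's expected payoff is (1/2)·3 + (1/2)·8 = 11/2.
General C minimizes General R's payoff; the smallest is 5/2, so the best response is b1.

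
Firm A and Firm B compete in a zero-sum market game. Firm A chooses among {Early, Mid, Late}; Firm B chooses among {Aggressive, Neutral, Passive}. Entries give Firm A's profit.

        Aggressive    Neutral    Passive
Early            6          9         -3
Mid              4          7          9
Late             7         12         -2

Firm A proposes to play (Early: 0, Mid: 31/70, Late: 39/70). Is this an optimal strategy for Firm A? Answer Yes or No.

Against Aggressive this mix gives (31/70)·4 + (39/70)·7 = 397/70.
Against Neutral this mix gives (31/70)·7 + (39/70)·12 = 137/14.
Against Passive this mix gives (31/70)·9 + (39/70)·(-2) = 201/70.
Firm B will play Passive, holding Firm A to 201/70. Shifting weight toward the row that does better against Passive would raise this floor (the equalizing mix achieves 71/14 against both Passive and Aggressive), so the proposed strategy is not optimal.

No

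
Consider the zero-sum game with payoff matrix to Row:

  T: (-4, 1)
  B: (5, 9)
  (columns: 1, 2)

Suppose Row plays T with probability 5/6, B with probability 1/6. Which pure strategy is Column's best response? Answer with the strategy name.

If Column plays 1, Row's expected payoff is (5/6)·(-4) + (1/6)·5 = -5/2.
If Column plays 2, Row's expected payoff is (5/6)·1 + (1/6)·9 = 7/3.
Column minimizes Row's payoff; the smallest is -5/2, so the best response is 1.

1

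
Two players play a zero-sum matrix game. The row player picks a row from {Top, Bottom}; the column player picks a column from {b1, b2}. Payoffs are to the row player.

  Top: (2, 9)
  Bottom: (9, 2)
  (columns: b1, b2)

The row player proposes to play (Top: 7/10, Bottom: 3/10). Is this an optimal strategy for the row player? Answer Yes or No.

Against b1 this mix gives (7/10)·2 + (3/10)·9 = 41/10.
Against b2 this mix gives (7/10)·9 + (3/10)·2 = 69/10.
The column player will play b1, holding the row player to 41/10. Shifting weight toward the row that does better against b1 would raise this floor (the equalizing mix achieves 11/2 against both b1 and b2), so the proposed strategy is not optimal.

No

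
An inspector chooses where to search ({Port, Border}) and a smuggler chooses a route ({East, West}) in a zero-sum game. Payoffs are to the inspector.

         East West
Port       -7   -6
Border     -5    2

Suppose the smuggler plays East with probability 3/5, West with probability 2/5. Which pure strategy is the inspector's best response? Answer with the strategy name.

Border

Expected payoff of Port: (3/5)·(-7) + (2/5)·(-6) = -33/5.
Expected payoff of Border: (3/5)·(-5) + (2/5)·2 = -11/5.
The largest is -11/5, so the inspector's best response is Border.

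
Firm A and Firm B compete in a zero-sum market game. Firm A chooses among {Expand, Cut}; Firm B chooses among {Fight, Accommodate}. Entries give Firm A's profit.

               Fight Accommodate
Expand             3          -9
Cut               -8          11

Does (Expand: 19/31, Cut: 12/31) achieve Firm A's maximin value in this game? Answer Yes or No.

Against Fight this mix gives (19/31)·3 + (12/31)·(-8) = -39/31.
Against Accommodate this mix gives (19/31)·(-9) + (12/31)·11 = -39/31.
All of Firm B's active replies (Fight, Accommodate) yield -39/31, and no column does worse for Firm A. The mix makes Firm B indifferent and guarantees -39/31, so it is optimal.

Yes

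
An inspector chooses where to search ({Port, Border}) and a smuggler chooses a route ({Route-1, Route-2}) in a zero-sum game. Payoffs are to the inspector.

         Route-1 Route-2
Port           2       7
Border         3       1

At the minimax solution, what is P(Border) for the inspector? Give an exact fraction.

Row minima: Port → 2, Border → 1; maximin = 2.
Column maxima: Route-1 → 3, Route-2 → 7; minimax = 3.
2 ≠ 3, so there is no saddle point; optimal play is mixed.
Let the inspector play Port with probability p. Expected payoff against Route-1: 2p + 3(1−p) = −p + 3; against Route-2: 7p + 1(1−p) = 6p + 1.
Setting these equal: −p + 3 = 6p + 1 ⇒ −7p = -2 ⇒ p = 2/7, and the value is (-1)·(2/7) + 3 = 19/7.
For the smuggler: with q = P(Route-1), equating Port's and Border's payoffs gives −5q + 7 = 2q + 1 ⇒ q = 6/7.

5/7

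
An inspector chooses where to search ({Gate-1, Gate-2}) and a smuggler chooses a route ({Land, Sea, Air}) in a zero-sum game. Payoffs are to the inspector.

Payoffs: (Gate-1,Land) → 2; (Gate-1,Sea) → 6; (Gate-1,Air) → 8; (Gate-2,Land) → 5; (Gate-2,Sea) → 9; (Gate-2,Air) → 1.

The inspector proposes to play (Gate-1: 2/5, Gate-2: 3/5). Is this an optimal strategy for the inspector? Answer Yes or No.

Yes

Against Land this mix gives (2/5)·2 + (3/5)·5 = 19/5.
Against Sea this mix gives (2/5)·6 + (3/5)·9 = 39/5.
Against Air this mix gives (2/5)·8 + (3/5)·1 = 19/5.
All of the smuggler's active replies (Land, Air) yield 19/5, and no column does worse for the inspector. The mix makes the smuggler indifferent and guarantees 19/5, so it is optimal.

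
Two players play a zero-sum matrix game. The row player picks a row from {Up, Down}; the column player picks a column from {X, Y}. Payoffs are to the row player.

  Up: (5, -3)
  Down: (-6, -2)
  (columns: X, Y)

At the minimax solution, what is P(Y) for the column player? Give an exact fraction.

Row minima: Up → -3, Down → -6; maximin = -3.
Column maxima: X → 5, Y → -2; minimax = -2.
-3 ≠ -2, so there is no saddle point; optimal play is mixed.
Let the row player play Up with probability p. Expected payoff against X: 5p + (-6)(1−p) = 11p − 6; against Y: (-3)p + (-2)(1−p) = −p − 2.
Setting these equal: 11p − 6 = −p − 2 ⇒ 12p = 4 ⇒ p = 1/3, and the value is (11)·(1/3) − 6 = -7/3.
For the column player: with q = P(X), equating Up's and Down's payoffs gives 8q − 3 = −4q − 2 ⇒ q = 1/12.

11/12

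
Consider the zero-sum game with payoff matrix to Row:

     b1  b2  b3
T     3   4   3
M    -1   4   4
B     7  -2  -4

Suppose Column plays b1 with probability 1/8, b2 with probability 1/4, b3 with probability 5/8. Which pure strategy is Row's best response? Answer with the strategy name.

M

Expected payoff of T: (1/8)·3 + (1/4)·4 + (5/8)·3 = 13/4.
Expected payoff of M: (1/8)·(-1) + (1/4)·4 + (5/8)·4 = 27/8.
Expected payoff of B: (1/8)·7 + (1/4)·(-2) + (5/8)·(-4) = -17/8.
The largest is 27/8, so Row's best response is M.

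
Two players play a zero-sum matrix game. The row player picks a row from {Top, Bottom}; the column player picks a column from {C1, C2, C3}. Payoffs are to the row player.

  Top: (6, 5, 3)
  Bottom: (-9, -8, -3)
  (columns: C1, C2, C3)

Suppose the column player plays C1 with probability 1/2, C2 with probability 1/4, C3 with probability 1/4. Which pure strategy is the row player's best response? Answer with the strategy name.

Top

Expected payoff of Top: (1/2)·6 + (1/4)·5 + (1/4)·3 = 5.
Expected payoff of Bottom: (1/2)·(-9) + (1/4)·(-8) + (1/4)·(-3) = -29/4.
The largest is 5, so the row player's best response is Top.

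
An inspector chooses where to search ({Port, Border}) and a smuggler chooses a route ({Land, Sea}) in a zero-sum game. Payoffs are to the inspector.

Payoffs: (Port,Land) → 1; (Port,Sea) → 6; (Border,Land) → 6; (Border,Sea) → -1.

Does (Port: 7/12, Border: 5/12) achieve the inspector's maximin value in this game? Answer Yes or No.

Against Land this mix gives (7/12)·1 + (5/12)·6 = 37/12.
Against Sea this mix gives (7/12)·6 + (5/12)·(-1) = 37/12.
All of the smuggler's active replies (Land, Sea) yield 37/12, and no column does worse for the inspector. The mix makes the smuggler indifferent and guarantees 37/12, so it is optimal.

Yes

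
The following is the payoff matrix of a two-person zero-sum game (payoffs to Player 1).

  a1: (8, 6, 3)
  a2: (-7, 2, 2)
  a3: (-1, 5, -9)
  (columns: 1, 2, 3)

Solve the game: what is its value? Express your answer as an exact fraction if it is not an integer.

3

Row minima: a1 → 3, a2 → -7, a3 → -9; maximin = 3.
Column maxima: 1 → 8, 2 → 6, 3 → 3; minimax = 3.
Since maximin = minimax = 3, there is a saddle point and the value is 3.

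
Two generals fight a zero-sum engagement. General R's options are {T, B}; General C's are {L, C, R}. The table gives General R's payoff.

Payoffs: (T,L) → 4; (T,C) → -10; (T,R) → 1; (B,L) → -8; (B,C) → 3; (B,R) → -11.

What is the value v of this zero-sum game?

Row minima: T → -10, B → -11; maximin = -10.
Column maxima: L → 4, C → 3, R → 1; minimax = 1.
-10 ≠ 1, so there is no saddle point; optimal play is mixed.
L is strictly dominated by R (it gives General R strictly more in every row), so General C never plays it.
On the remaining 2×2 (T, B vs C, R):
Let General R play T with probability p. Expected payoff against C: (-10)p + 3(1−p) = −13p + 3; against R: 1p + (-11)(1−p) = 12p − 11.
Setting these equal: −13p + 3 = 12p − 11 ⇒ −25p = -14 ⇒ p = 14/25, and the value is (-13)·(14/25) + 3 = -107/25.
For General C: with q = P(C), equating T's and B's payoffs gives −11q + 1 = 14q − 11 ⇒ q = 12/25.

-107/25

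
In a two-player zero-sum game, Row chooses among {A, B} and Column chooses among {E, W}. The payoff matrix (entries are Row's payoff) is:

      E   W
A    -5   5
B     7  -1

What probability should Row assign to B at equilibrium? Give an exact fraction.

Row minima: A → -5, B → -1; maximin = -1.
Column maxima: E → 7, W → 5; minimax = 5.
-1 ≠ 5, so there is no saddle point; optimal play is mixed.
Let Row play A with probability p. Expected payoff against E: (-5)p + 7(1−p) = −12p + 7; against W: 5p + (-1)(1−p) = 6p − 1.
Setting these equal: −12p + 7 = 6p − 1 ⇒ −18p = -8 ⇒ p = 4/9, and the value is (-12)·(4/9) + 7 = 5/3.
For Column: with q = P(E), equating A's and B's payoffs gives −10q + 5 = 8q − 1 ⇒ q = 1/3.

5/9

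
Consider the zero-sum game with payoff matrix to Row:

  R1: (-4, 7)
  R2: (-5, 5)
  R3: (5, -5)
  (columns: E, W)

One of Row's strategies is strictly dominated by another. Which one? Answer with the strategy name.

R1 gives a strictly higher payoff than R2 against every column: -4 > -5, 7 > 5.
So R2 is strictly dominated and Row never plays it.

R2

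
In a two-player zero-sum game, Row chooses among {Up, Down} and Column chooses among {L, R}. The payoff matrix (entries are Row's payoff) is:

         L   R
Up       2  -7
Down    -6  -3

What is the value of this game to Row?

-4

Row minima: Up → -7, Down → -6; maximin = -6.
Column maxima: L → 2, R → -3; minimax = -3.
-6 ≠ -3, so there is no saddle point; optimal play is mixed.
Let Row play Up with probability p. Expected payoff against L: 2p + (-6)(1−p) = 8p − 6; against R: (-7)p + (-3)(1−p) = −4p − 3.
Setting these equal: 8p − 6 = −4p − 3 ⇒ 12p = 3 ⇒ p = 1/4, and the value is (8)·(1/4) − 6 = -4.
For Column: with q = P(L), equating Up's and Down's payoffs gives 9q − 7 = −3q − 3 ⇒ q = 1/3.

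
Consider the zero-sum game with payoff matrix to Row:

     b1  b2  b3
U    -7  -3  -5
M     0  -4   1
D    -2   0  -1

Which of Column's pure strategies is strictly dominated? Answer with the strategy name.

b3

b1 holds Row's payoff strictly below b3 in every row: -7 < -5, 0 < 1, -2 < -1.
So b3 is strictly dominated for Column.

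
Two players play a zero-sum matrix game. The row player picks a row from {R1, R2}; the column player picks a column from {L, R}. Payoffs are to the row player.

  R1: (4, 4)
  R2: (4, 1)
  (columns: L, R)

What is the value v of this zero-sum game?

4

Row minima: R1 → 4, R2 → 1; maximin = 4.
Column maxima: L → 4, R → 4; minimax = 4.
Since maximin = minimax = 4, there is a saddle point and the value is 4.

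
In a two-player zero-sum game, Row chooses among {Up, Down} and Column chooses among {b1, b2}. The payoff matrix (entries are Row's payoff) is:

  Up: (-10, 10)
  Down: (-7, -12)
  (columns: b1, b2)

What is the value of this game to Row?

-38/5

Row minima: Up → -10, Down → -12; maximin = -10.
Column maxima: b1 → -7, b2 → 10; minimax = -7.
-10 ≠ -7, so there is no saddle point; optimal play is mixed.
Let Row play Up with probability p. Expected payoff against b1: (-10)p + (-7)(1−p) = −3p − 7; against b2: 10p + (-12)(1−p) = 22p − 12.
Setting these equal: −3p − 7 = 22p − 12 ⇒ −25p = -5 ⇒ p = 1/5, and the value is (-3)·(1/5) − 7 = -38/5.
For Column: with q = P(b1), equating Up's and Down's payoffs gives −20q + 10 = 5q − 12 ⇒ q = 22/25.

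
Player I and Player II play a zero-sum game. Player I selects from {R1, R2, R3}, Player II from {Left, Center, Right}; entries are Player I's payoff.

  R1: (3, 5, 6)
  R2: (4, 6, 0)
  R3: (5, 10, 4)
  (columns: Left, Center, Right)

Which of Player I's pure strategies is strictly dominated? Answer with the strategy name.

R2

R3 gives a strictly higher payoff than R2 against every column: 5 > 4, 10 > 6, 4 > 0.
So R2 is strictly dominated and Player I never plays it.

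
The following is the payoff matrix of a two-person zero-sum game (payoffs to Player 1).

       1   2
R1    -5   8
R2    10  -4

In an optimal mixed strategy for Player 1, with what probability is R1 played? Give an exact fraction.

Row minima: R1 → -5, R2 → -4; maximin = -4.
Column maxima: 1 → 10, 2 → 8; minimax = 8.
-4 ≠ 8, so there is no saddle point; optimal play is mixed.
Let Player 1 play R1 with probability p. Expected payoff against 1: (-5)p + 10(1−p) = −15p + 10; against 2: 8p + (-4)(1−p) = 12p − 4.
Setting these equal: −15p + 10 = 12p − 4 ⇒ −27p = -14 ⇒ p = 14/27, and the value is (-15)·(14/27) + 10 = 20/9.
For Player 2: with q = P(1), equating R1's and R2's payoffs gives −13q + 8 = 14q − 4 ⇒ q = 4/9.

14/27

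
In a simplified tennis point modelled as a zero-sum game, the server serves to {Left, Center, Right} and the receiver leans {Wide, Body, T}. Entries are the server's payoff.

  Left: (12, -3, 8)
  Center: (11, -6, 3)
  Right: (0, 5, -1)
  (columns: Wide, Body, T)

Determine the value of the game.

Row minima: Left → -3, Center → -6, Right → -1; maximin = -1.
Column maxima: Wide → 12, Body → 5, T → 8; minimax = 5.
-1 ≠ 5, so there is no saddle point; optimal play is mixed.
Center is strictly dominated by Left, so the server never plays it.
Wide is strictly dominated by T (it gives the server strictly more in every row), so the receiver never plays it.
On the remaining 2×2 (Left, Right vs Body, T):
Let the server play Left with probability p. Expected payoff against Body: (-3)p + 5(1−p) = −8p + 5; against T: 8p + (-1)(1−p) = 9p − 1.
Setting these equal: −8p + 5 = 9p − 1 ⇒ −17p = -6 ⇒ p = 6/17, and the value is (-8)·(6/17) + 5 = 37/17.
For the receiver: with q = P(Body), equating Left's and Right's payoffs gives −11q + 8 = 6q − 1 ⇒ q = 9/17.

37/17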